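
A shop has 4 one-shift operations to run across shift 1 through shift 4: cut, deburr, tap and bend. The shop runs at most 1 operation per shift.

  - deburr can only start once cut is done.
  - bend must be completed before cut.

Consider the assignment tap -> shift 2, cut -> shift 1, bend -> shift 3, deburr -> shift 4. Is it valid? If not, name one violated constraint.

No — it violates: bend must be completed before cut

bend must be completed before cut — violated.
The shop runs at most 1 operation per shift — holds.
deburr can only start once cut is done — holds.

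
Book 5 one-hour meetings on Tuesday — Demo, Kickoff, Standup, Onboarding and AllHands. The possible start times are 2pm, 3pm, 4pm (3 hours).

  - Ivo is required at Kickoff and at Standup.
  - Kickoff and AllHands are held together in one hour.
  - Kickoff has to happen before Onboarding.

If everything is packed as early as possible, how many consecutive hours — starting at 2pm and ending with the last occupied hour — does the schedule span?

The precedence chain requires at least 2 distinct hours.
2 works (last occupied hour: 3pm): for example Kickoff=2pm; AllHands=2pm; Standup=3pm; Demo=2pm; Onboarding=3pm.

2 hours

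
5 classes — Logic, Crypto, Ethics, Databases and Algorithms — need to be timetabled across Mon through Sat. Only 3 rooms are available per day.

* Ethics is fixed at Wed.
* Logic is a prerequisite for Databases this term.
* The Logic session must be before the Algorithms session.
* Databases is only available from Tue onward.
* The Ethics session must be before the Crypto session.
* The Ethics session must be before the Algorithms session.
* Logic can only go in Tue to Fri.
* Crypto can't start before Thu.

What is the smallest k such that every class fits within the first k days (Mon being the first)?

4 days

The precedence chain requires at least 2 distinct days.
With at most 3 per day and 5 classes, at least 2 days are needed.
Crypto can't be placed before Thu — that is day 4 counting from Mon — so the schedule must run through at least 4 days.
4 works (last occupied day: Thu): for example Algorithms=Thu, Logic=Tue, Databases=Wed, Crypto=Thu, Ethics=Wed.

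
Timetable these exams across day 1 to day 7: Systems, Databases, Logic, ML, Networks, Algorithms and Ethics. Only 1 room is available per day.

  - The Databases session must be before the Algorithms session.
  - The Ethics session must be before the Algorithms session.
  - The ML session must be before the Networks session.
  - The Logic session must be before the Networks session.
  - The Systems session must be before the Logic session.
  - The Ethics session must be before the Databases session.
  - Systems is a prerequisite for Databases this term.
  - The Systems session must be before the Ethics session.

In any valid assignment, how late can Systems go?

day 2

Downstream work caps Systems at day 4.
Systems at day 2 is achievable: Logic in day 5, Ethics in day 3, Systems in day 2, Algorithms in day 7, Networks in day 6, Databases in day 4, ML in day 1.
Nothing later works — the capacity limit rule out every day after day 2.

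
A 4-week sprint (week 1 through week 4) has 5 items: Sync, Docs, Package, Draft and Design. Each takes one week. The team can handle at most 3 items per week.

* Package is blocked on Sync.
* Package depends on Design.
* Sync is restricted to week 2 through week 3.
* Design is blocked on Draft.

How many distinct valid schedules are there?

28

Splitting on Sync: it can be week 2 (16), week 3 (12). Listing each branch's schedules as (Docs, Package, Draft, Design) by week number:
Sync=week 2: (1,3,1,2) (1,4,1,2) (1,4,1,3) (1,4,2,3) (2,3,1,2) (2,4,1,2) (2,4,1,3) (2,4,2,3) (3,3,1,2) (3,4,1,2) (3,4,1,3) (3,4,2,3) (4,3,1,2) (4,4,1,2) (4,4,1,3) (4,4,2,3) — 16.
Sync=week 3: (1,4,1,2) (1,4,1,3) (1,4,2,3) (2,4,1,2) (2,4,1,3) (2,4,2,3) (3,4,1,2) (3,4,1,3) (3,4,2,3) (4,4,1,2) (4,4,1,3) (4,4,2,3) — 12.
Summing: 16 + 12 = 28.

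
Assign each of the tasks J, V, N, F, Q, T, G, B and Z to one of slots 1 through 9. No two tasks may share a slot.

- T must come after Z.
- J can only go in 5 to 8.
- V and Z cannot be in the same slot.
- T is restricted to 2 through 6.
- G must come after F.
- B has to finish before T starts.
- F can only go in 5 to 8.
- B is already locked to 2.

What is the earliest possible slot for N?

1

N at 1 is achievable: Z in 3; B in 2; N in 1; F in 5; Q in 9; J in 6; V in 8; G in 7; T in 4.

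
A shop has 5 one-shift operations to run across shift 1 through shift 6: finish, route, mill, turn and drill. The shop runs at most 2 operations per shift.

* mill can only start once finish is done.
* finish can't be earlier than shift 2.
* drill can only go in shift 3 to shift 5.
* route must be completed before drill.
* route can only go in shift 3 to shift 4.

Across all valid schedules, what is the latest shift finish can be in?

Finish is available from shift 2; downstream work caps finish at shift 5.
finish at shift 5 is achievable: route=shift 3, drill=shift 4, finish=shift 5, mill=shift 6, turn=shift 1.

shift 5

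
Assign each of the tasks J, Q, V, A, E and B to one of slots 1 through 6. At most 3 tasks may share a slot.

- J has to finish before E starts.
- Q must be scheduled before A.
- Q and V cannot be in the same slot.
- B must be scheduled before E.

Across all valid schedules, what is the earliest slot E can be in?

2

Precedence pushes E to at least 2.
E at 2 is achievable: A=2, B=1, J=1, E=2, Q=1, V=2.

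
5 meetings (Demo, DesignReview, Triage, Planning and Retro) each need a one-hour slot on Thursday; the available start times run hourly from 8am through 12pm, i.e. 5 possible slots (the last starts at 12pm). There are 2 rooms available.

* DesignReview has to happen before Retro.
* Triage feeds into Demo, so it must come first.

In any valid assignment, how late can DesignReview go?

11am

Downstream work caps DesignReview at 11am.
DesignReview at 11am is achievable: Triage in 8am, DesignReview in 11am, Planning in 8am, Demo in 9am, Retro in 12pm.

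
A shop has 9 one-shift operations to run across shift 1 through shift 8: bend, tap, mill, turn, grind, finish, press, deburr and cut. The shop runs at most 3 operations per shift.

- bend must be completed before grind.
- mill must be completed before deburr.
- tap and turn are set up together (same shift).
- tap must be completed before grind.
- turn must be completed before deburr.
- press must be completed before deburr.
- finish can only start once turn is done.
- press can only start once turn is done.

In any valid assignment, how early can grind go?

shift 2

Precedence pushes grind to at least shift 2.
grind at shift 2 is achievable: deburr=shift 3; finish=shift 3; cut=shift 3; bend=shift 1; tap=shift 1; mill=shift 2; grind=shift 2; turn=shift 1; press=shift 2.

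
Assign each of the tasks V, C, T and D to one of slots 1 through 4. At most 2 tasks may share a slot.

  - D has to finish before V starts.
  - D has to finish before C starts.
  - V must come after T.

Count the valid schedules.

31

Splitting on V: it can be 2 (3), 3 (10), 4 (18). Listing each branch's schedules as (C, T, D):
V=2: (2,1,1) (3,1,1) (4,1,1) — 3.
V=3: (2,1,1) (2,2,1) (3,1,1) (3,1,2) (3,2,1) (3,2,2) (4,1,1) (4,1,2) (4,2,1) (4,2,2) — 10.
V=4: (2,1,1) (2,2,1) (2,3,1) (3,1,1) (3,1,2) (3,2,1) (3,2,2) (3,3,1) (3,3,2) (4,1,1) (4,1,2) (4,1,3) (4,2,1) (4,2,2) (4,2,3) (4,3,1) (4,3,2) (4,3,3) — 18.
Summing: 3 + 10 + 18 = 31.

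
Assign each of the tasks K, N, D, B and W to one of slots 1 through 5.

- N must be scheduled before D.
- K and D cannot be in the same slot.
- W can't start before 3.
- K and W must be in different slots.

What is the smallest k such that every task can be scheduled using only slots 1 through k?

3

The precedence chain requires at least 2 distinct slots.
W can't be placed before 3, so the schedule must run through at least slot 3.
3 works (last occupied slot: 3): for example N -> 1; K -> 1; D -> 2; W -> 3; B -> 1.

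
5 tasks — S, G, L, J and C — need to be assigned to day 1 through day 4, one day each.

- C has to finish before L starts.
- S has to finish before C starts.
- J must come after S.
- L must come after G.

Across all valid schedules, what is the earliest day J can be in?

Precedence pushes J to at least day 2.
J at day 2 is achievable: L=day 3, G=day 1, J=day 2, C=day 2, S=day 1.

day 2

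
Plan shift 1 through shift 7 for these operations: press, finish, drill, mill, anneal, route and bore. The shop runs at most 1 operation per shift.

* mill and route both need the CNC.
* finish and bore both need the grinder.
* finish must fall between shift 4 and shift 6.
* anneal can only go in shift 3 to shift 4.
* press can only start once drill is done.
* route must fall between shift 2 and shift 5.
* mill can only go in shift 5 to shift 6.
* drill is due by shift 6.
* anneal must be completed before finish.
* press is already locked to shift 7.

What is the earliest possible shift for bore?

shift 1

bore at shift 1 is achievable: route=shift 2, mill=shift 5, press=shift 7, anneal=shift 3, finish=shift 4, drill=shift 6, bore=shift 1.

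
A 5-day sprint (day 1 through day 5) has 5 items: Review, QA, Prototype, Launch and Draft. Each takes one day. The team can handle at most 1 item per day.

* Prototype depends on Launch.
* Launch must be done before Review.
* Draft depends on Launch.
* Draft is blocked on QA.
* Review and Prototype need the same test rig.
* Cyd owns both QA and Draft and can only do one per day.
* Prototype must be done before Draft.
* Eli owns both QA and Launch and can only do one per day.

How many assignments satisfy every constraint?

Splitting on Review: it can be day 2 (2), day 3 (3), day 4 (3), day 5 (3). Listing each branch's schedules as (QA, Prototype, Launch, Draft) by day number:
Review=day 2: (3,4,1,5) (4,3,1,5) — 2.
Review=day 3: (1,4,2,5) (2,4,1,5) (4,2,1,5) — 3.
Review=day 4: (1,3,2,5) (2,3,1,5) (3,2,1,5) — 3.
Review=day 5: (1,3,2,4) (2,3,1,4) (3,2,1,4) — 3.
Summing: 2 + 3 + 3 + 3 = 11.

11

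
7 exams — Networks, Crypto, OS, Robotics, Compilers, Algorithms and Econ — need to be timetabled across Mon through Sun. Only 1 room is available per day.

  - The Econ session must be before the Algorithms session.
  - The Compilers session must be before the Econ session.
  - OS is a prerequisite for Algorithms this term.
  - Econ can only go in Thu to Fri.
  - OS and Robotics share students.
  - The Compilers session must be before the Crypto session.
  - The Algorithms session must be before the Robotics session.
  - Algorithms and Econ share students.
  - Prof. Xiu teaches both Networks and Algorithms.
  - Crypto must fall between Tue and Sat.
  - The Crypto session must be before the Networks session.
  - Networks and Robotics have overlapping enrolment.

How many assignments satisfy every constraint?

Splitting on Networks: it can be Wed (2), Thu (3), Fri (3), Sat (3), Sun (3). Listing each branch's schedules as (Crypto, OS, Robotics, Compilers, Algorithms, Econ):
Networks=Wed: (Tue,Thu,Sun,Mon,Sat,Fri) (Tue,Fri,Sun,Mon,Sat,Thu) — 2.
Networks=Thu: (Tue,Wed,Sun,Mon,Sat,Fri) (Wed,Mon,Sun,Tue,Sat,Fri) (Wed,Tue,Sun,Mon,Sat,Fri) — 3.
Networks=Fri: (Tue,Wed,Sun,Mon,Sat,Thu) (Wed,Mon,Sun,Tue,Sat,Thu) (Wed,Tue,Sun,Mon,Sat,Thu) — 3.
Networks=Sat: (Tue,Wed,Sun,Mon,Fri,Thu) (Wed,Mon,Sun,Tue,Fri,Thu) (Wed,Tue,Sun,Mon,Fri,Thu) — 3.
Networks=Sun: (Tue,Wed,Sat,Mon,Fri,Thu) (Wed,Mon,Sat,Tue,Fri,Thu) (Wed,Tue,Sat,Mon,Fri,Thu) — 3.
Summing: 2 + 3 + 3 + 3 + 3 = 14.

14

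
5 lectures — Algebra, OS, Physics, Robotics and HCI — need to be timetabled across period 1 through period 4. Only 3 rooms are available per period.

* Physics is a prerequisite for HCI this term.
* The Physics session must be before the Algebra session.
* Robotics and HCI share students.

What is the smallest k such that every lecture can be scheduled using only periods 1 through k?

2

The precedence chain requires at least 2 distinct periods.
With at most 3 per period and 5 lectures, at least 2 periods are needed.
2 works (last occupied period: period 2): for example Robotics -> period 1; OS -> period 1; HCI -> period 2; Physics -> period 1; Algebra -> period 2.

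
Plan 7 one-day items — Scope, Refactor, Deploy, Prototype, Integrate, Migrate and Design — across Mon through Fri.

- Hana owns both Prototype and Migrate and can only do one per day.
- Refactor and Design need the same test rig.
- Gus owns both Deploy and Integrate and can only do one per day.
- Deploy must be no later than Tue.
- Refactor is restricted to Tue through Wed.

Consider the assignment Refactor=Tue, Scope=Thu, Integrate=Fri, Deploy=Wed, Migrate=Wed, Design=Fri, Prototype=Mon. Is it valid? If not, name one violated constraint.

Refactor and Design need the same test rig — holds.
Gus owns both Deploy and Integrate and can only do one per day — holds.
Deploy must be no later than Tue — violated.
Hana owns both Prototype and Migrate and can only do one per day — holds.
Refactor is restricted to Tue through Wed — holds.

Invalid. Deploy must be no later than Tue.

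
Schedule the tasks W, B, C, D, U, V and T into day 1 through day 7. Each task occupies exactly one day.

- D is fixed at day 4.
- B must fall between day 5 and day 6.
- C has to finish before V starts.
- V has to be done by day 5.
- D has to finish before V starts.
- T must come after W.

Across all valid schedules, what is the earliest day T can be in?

Precedence pushes T to at least day 2.
T at day 2 is achievable: C=day 1, D=day 4, W=day 1, B=day 5, T=day 2, U=day 1, V=day 5.

day 2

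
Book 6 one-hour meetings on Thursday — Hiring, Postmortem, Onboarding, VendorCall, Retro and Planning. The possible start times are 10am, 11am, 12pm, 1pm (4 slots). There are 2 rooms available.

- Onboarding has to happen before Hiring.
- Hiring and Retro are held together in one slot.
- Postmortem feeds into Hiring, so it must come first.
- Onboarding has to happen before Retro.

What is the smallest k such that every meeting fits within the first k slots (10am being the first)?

The precedence chain requires at least 2 distinct slots.
With at most 2 per slot and 6 meetings, at least 3 slots are needed.
3 works (last occupied slot: 12pm): for example Planning=12pm; VendorCall=12pm; Onboarding=10am; Hiring=11am; Postmortem=10am; Retro=11am.

3 slots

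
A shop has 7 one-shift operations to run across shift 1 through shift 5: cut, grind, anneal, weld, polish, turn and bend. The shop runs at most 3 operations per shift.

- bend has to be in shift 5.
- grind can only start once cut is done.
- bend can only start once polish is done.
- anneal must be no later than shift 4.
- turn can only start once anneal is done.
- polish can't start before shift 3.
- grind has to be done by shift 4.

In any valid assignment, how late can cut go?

shift 3

Downstream work caps cut at shift 3.
cut at shift 3 is achievable: weld=shift 1; bend=shift 5; turn=shift 2; grind=shift 4; polish=shift 3; anneal=shift 1; cut=shift 3.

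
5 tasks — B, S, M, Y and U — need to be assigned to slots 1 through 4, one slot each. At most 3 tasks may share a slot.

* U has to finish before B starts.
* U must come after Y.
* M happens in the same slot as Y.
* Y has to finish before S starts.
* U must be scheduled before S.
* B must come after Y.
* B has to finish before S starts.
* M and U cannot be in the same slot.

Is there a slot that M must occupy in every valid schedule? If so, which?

M must be in the same slot as Y, which can't be after 1, so M is at most 1.
So M is pinned to 1.

1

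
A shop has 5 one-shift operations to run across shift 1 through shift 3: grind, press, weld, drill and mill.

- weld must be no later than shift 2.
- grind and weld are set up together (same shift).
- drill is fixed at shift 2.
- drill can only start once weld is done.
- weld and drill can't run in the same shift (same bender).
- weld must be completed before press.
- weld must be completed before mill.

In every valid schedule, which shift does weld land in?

shift 1

weld's window is shift 1–shift 2.
drill is fixed at shift 2, and weld can't share a shift with drill.
So weld must be shift 1.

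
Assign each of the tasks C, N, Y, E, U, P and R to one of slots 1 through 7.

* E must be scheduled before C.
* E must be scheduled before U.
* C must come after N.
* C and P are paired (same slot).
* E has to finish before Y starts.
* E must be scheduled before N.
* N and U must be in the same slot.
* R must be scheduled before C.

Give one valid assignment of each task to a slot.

R -> 1, Y -> 2, N -> 2, U -> 2, P -> 3, E -> 1, C -> 3

Checking: E(1) before N(2); E(1) before C(3); R(1) before C(3); N(2) before C(3); E(1) before Y(2); E(1) before U(2); N = U = 2; C = P = 3.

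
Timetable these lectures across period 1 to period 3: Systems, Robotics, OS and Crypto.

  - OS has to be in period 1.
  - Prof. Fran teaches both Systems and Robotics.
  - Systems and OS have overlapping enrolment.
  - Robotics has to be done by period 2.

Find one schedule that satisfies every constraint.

Crypto in period 1; Robotics in period 1; Systems in period 2; OS in period 1

Checking: Systems(period 2) != OS(period 1); Systems(period 2) != Robotics(period 1); OS=period 1 in [period 1,period 1]; Robotics=period 1 in [period 1,period 2].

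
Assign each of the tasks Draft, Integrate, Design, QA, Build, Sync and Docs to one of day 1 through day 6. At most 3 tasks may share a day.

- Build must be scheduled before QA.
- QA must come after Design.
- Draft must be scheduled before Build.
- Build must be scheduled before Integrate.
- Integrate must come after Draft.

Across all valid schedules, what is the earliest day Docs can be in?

day 1

Docs at day 1 is achievable: Integrate -> day 3; Design -> day 1; QA -> day 3; Build -> day 2; Sync -> day 2; Draft -> day 1; Docs -> day 1.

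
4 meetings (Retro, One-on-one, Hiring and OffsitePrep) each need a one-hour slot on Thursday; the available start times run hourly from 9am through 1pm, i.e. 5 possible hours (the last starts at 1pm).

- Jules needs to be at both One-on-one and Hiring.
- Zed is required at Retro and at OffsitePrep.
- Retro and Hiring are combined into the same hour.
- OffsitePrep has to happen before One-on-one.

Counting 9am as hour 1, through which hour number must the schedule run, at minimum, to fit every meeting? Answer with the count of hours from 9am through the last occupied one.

3

The precedence chain requires at least 2 distinct hours.
Could 2 hours be enough, i.e. nothing placed later than 10am? No: One-on-one must come after OffsitePrep (at 9am or later) → {10am}; OffsitePrep must come before One-on-one (at 10am or earlier) → {9am}; Hiring can't share with One-on-one (10am) → {9am}; Retro can't share with OffsitePrep (9am) → {10am}; Retro must be in the same hour as Hiring (in {9am}) → nothing is left.
So 2 hours is not enough.
3 works (last occupied hour: 11am): for example Retro in 11am, Hiring in 11am, OffsitePrep in 9am, One-on-one in 10am.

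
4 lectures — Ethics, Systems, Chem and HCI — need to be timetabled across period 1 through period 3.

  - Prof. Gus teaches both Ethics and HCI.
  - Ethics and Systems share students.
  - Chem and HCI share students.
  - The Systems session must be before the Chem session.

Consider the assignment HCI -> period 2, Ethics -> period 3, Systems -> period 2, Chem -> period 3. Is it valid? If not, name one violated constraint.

The Systems session must be before the Chem session — holds.
Chem and HCI share students — holds.
Ethics and Systems share students — holds.
Prof. Gus teaches both Ethics and HCI — holds.

Valid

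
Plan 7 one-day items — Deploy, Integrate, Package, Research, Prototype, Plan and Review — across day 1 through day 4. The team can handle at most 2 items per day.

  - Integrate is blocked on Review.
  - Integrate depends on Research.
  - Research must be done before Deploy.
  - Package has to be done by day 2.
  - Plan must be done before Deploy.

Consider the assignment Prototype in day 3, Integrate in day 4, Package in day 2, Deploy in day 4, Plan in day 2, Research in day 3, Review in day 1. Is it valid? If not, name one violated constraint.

Valid

Research must be done before Deploy — holds.
Integrate depends on Research — holds.
Plan must be done before Deploy — holds.
Package has to be done by day 2 — holds.
The team can handle at most 2 items per day — holds.
Integrate is blocked on Review — holds.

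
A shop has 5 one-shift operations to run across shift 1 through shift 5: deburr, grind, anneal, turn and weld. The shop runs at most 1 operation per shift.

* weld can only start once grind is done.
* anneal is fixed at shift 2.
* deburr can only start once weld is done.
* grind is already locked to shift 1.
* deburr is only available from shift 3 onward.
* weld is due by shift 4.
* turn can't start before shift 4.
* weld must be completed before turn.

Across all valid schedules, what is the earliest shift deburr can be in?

Deburr is available from shift 3.
deburr at shift 4 is achievable: weld in shift 3, grind in shift 1, anneal in shift 2, turn in shift 5, deburr in shift 4.
Nothing earlier works — the capacity limit rule out every shift before shift 4.

shift 4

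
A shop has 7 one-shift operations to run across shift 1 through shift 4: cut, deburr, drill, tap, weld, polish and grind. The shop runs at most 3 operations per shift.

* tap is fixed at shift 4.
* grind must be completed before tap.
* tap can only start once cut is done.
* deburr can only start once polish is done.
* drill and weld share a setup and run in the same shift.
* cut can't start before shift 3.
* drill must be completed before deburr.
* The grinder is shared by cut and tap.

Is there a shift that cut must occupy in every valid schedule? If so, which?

shift 3

cut's window is shift 3–shift 4.
tap is fixed at shift 4, and cut can't share a shift with tap.
So cut must be shift 3.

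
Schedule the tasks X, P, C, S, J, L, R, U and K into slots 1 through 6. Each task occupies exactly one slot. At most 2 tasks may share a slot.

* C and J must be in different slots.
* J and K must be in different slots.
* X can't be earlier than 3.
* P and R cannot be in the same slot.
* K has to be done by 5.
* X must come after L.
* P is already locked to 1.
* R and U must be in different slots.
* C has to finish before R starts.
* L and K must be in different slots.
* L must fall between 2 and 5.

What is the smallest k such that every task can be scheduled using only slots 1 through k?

The precedence chain requires at least 2 distinct slots.
With at most 2 per slot and 9 tasks, at least 5 slots are needed.
X can't be placed before 3, so the schedule must run through at least slot 3.
5 works (last occupied slot: 5): for example J=4, L=2, K=5, C=1, X=3, P=1, R=2, U=4, S=3.

5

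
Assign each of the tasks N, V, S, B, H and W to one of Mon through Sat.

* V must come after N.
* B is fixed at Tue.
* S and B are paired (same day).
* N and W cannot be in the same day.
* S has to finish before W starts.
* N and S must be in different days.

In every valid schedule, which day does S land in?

Tue

S must be in the same day as B, which can't be before Tue, so S is at least Tue; S must be in the same day as B, which can't be after Tue, so S is at most Tue.
So S is pinned to Tue.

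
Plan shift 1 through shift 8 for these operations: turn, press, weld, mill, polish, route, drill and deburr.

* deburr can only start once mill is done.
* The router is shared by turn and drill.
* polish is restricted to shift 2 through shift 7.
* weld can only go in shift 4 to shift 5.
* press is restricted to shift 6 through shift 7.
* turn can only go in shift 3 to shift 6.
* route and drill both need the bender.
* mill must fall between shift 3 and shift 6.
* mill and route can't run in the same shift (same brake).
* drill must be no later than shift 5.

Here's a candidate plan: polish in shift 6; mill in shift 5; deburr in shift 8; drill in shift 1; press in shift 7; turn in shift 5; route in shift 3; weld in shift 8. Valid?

No. weld can only go in shift 4 to shift 5 is not satisfied.

drill must be no later than shift 5 — holds.
route and drill both need the bender — holds.
mill and route can't run in the same shift (same brake) — holds.
deburr can only start once mill is done — holds.
press is restricted to shift 6 through shift 7 — holds.
The router is shared by turn and drill — holds.
mill must fall between shift 3 and shift 6 — holds.
turn can only go in shift 3 to shift 6 — holds.
polish is restricted to shift 2 through shift 7 — holds.
weld can only go in shift 4 to shift 5 — violated.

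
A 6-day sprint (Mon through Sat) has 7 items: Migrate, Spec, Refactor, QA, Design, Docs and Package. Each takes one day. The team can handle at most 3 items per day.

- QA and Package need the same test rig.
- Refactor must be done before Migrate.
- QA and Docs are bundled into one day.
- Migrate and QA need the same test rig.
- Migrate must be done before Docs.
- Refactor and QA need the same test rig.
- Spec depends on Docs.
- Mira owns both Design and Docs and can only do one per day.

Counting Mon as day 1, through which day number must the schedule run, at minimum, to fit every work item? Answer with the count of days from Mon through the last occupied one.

4

The precedence chain requires at least 4 distinct days.
With at most 3 per day and 7 work items, at least 3 days are needed.
4 works (last occupied day: Thu): for example Package in Mon, Docs in Wed, Spec in Thu, QA in Wed, Refactor in Mon, Design in Mon, Migrate in Tue.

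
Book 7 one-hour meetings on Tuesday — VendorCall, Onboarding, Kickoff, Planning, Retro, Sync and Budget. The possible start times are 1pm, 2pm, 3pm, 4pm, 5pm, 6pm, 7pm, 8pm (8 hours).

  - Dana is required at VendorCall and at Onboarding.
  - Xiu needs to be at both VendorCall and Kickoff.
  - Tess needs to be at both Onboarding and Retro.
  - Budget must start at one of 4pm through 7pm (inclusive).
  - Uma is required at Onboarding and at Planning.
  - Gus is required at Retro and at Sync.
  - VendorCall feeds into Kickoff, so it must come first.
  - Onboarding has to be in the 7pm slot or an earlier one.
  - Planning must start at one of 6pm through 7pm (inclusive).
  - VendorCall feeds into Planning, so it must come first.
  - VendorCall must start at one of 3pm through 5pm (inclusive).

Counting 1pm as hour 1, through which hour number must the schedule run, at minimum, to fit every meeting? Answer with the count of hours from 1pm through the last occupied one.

The precedence chain requires at least 2 distinct hours.
Planning can't be placed before 6pm — that is hour 6 counting from 1pm — so the schedule must run through at least 6 hours.
6 works (last occupied hour: 6pm): for example VendorCall in 3pm, Retro in 2pm, Sync in 1pm, Onboarding in 1pm, Budget in 4pm, Planning in 6pm, Kickoff in 4pm.

6 hours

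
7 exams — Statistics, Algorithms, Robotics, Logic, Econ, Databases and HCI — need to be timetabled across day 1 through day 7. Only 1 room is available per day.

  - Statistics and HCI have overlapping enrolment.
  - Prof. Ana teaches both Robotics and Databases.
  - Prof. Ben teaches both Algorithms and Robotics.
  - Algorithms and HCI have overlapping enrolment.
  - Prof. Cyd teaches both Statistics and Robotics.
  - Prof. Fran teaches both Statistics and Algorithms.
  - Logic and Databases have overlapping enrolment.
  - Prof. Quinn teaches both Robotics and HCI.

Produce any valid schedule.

Logic=day 4; Databases=day 6; HCI=day 7; Statistics=day 1; Algorithms=day 2; Econ=day 5; Robotics=day 3

Checking: Statistics(day 1) != Robotics(day 3); Algorithms(day 2) != HCI(day 7); Logic(day 4) != Databases(day 6); Algorithms(day 2) != Robotics(day 3); Robotics(day 3) != Databases(day 6); Robotics(day 3) != HCI(day 7); Statistics(day 1) != HCI(day 7); Statistics(day 1) != Algorithms(day 2); max 1 per day (cap 1).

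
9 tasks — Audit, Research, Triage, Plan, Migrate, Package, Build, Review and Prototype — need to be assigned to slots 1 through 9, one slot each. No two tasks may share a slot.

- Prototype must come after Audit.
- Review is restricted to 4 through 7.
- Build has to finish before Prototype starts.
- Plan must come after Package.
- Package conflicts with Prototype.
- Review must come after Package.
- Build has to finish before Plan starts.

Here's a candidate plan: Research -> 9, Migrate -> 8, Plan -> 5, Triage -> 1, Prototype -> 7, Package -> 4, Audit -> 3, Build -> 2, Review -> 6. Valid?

Review is restricted to 4 through 7 — holds.
Build has to finish before Plan starts — holds.
No two tasks may share a slot — holds.
Plan must come after Package — holds.
Prototype must come after Audit — holds.
Build has to finish before Prototype starts — holds.
Review must come after Package — holds.
Package conflicts with Prototype — holds.

Yes, all constraints hold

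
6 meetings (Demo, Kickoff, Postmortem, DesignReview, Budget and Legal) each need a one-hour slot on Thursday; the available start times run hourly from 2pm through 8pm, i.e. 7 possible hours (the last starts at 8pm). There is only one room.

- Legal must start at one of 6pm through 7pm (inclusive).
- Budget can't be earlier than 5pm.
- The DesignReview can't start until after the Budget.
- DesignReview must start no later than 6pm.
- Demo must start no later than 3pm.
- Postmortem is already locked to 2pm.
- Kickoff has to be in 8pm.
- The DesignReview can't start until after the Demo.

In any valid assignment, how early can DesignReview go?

6pm

Precedence pushes DesignReview to at least 6pm; DesignReview's own window allows nothing later than 6pm.
DesignReview at 6pm is achievable: Kickoff in 8pm; Legal in 7pm; Postmortem in 2pm; Budget in 5pm; Demo in 3pm; DesignReview in 6pm.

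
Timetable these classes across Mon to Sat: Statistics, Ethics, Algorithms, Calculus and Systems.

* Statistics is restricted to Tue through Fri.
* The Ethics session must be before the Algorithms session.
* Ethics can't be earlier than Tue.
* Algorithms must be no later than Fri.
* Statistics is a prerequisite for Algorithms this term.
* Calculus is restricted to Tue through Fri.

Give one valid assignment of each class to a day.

Statistics=Tue, Systems=Mon, Ethics=Tue, Calculus=Tue, Algorithms=Wed

Checking: Ethics(Tue) before Algorithms(Wed); Statistics(Tue) before Algorithms(Wed); Calculus=Tue in [Tue,Fri]; Algorithms=Wed in [Mon,Fri]; Statistics=Tue in [Tue,Fri]; Ethics=Tue in [Tue,Sat].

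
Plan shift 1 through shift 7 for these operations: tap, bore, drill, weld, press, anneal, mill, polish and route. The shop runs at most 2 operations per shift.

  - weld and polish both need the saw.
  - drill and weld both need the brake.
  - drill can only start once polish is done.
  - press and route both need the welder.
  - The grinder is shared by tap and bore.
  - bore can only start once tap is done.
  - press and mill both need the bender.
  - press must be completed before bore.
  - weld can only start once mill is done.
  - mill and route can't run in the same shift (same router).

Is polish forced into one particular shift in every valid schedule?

No

polish can be shift 1 (e.g. route=shift 5, polish=shift 1, anneal=shift 4, mill=shift 3, tap=shift 1, press=shift 2, bore=shift 3, weld=shift 4, drill=shift 2) or shift 2 (e.g. polish -> shift 2, tap -> shift 1, anneal -> shift 4, bore -> shift 2, mill -> shift 3, route -> shift 5, weld -> shift 4, drill -> shift 3, press -> shift 1).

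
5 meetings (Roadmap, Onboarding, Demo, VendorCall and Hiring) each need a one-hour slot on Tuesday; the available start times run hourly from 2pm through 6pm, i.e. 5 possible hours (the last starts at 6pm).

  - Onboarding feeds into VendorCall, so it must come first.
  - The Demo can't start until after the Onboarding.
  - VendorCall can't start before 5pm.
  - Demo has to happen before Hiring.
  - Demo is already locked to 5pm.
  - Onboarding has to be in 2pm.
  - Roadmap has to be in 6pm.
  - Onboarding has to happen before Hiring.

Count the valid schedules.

2

Enumerating: VendorCall in 5pm, Demo in 5pm, Hiring in 6pm, Roadmap in 6pm, Onboarding in 2pm | Onboarding=2pm, Hiring=6pm, Demo=5pm, VendorCall=6pm, Roadmap=6pm.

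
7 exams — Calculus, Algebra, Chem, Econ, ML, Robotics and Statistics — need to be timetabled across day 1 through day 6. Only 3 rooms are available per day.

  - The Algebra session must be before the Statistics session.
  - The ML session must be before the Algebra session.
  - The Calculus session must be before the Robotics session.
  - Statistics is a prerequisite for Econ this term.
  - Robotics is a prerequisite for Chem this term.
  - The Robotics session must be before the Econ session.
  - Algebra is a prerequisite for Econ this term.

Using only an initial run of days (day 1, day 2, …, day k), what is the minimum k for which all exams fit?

The precedence chain requires at least 4 distinct days.
With at most 3 per day and 7 exams, at least 3 days are needed.
4 works (last occupied day: day 4): for example Statistics in day 3, Robotics in day 2, Chem in day 3, ML in day 1, Algebra in day 2, Econ in day 4, Calculus in day 1.

4 days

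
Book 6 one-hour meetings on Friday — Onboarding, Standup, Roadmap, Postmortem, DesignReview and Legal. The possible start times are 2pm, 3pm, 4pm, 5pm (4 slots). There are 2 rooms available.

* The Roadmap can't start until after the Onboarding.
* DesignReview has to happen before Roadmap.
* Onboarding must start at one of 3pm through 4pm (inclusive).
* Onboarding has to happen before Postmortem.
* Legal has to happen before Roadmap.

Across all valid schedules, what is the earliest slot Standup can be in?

Standup at 2pm is achievable: Roadmap in 4pm; Postmortem in 4pm; Onboarding in 3pm; Standup in 2pm; Legal in 3pm; DesignReview in 2pm.

2pm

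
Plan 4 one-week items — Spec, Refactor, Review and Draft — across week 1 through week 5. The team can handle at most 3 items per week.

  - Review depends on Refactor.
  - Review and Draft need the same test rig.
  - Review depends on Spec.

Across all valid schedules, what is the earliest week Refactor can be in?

Downstream work caps Refactor at week 4.
Refactor at week 1 is achievable: Refactor=week 1; Draft=week 1; Review=week 2; Spec=week 1.

week 1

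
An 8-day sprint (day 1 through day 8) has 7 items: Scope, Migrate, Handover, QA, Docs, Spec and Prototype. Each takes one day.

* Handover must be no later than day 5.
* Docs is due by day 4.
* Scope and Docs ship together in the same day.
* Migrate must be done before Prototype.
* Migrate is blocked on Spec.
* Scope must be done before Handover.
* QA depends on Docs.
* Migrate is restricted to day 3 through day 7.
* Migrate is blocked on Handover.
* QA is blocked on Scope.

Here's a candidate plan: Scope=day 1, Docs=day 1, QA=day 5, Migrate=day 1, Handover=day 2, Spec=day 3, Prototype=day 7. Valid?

No — it violates: Migrate is restricted to day 3 through day 7

QA depends on Docs — holds.
Handover must be no later than day 5 — holds.
Migrate is restricted to day 3 through day 7 — violated.
Migrate is blocked on Handover — violated.
Migrate must be done before Prototype — holds.
Migrate is blocked on Spec — violated.
Docs is due by day 4 — holds.
Scope must be done before Handover — holds.
Scope and Docs ship together in the same day — holds.
QA is blocked on Scope — holds.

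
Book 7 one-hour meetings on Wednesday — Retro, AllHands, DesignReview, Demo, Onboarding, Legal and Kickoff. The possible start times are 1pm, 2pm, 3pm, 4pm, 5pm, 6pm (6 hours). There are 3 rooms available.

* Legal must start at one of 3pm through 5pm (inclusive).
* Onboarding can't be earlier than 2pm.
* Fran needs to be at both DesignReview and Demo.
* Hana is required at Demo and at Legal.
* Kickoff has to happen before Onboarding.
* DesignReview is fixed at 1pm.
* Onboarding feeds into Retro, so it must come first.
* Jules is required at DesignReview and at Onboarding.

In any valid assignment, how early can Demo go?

Demo at 2pm is achievable: DesignReview in 1pm; AllHands in 1pm; Kickoff in 1pm; Onboarding in 2pm; Legal in 3pm; Demo in 2pm; Retro in 3pm.
Nothing earlier works — the conflict and capacity constraints rule out every hour before 2pm.

2pm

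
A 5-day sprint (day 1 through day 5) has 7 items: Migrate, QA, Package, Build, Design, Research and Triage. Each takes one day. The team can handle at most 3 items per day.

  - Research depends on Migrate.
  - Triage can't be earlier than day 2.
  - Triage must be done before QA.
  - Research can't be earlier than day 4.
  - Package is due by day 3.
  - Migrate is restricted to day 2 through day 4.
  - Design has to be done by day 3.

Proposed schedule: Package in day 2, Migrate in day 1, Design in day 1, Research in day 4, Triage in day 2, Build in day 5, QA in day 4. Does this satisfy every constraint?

No. Migrate is restricted to day 2 through day 4 is not satisfied.

The team can handle at most 3 items per day — holds.
Design has to be done by day 3 — holds.
Triage must be done before QA — holds.
Triage can't be earlier than day 2 — holds.
Package is due by day 3 — holds.
Research can't be earlier than day 4 — holds.
Migrate is restricted to day 2 through day 4 — violated.
Research depends on Migrate — holds.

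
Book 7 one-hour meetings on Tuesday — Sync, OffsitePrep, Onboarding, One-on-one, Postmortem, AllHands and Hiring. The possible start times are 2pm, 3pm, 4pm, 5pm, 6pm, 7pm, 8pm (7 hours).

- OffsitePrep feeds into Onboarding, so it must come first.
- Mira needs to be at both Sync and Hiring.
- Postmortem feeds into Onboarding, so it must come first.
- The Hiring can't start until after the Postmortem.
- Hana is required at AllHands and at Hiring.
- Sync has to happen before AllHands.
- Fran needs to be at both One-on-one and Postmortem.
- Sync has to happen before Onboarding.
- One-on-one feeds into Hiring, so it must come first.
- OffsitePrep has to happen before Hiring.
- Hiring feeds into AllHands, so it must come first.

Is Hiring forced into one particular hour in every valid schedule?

Hiring can be 4pm (e.g. Onboarding in 3pm, OffsitePrep in 2pm, Postmortem in 2pm, AllHands in 5pm, Hiring in 4pm, Sync in 2pm, One-on-one in 3pm) or 5pm (e.g. Postmortem=2pm; AllHands=6pm; OffsitePrep=2pm; Hiring=5pm; Onboarding=3pm; Sync=2pm; One-on-one=3pm).

No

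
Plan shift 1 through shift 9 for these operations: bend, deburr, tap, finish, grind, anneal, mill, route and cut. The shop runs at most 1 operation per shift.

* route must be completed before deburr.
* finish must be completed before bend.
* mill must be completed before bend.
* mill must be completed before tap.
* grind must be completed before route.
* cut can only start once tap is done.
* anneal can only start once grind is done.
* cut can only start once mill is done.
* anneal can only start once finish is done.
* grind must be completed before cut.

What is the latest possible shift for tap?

Precedence pushes tap to at least shift 2; downstream work caps tap at shift 8.
tap at shift 8 is achievable: cut=shift 9; route=shift 6; bend=shift 4; mill=shift 2; grind=shift 1; anneal=shift 5; deburr=shift 7; finish=shift 3; tap=shift 8.

shift 8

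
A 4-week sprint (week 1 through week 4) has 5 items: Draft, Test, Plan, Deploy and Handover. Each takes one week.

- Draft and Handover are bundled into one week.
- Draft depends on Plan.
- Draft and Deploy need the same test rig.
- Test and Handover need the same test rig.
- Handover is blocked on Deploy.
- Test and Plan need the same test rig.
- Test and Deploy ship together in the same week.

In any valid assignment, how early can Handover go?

Precedence pushes Handover to at least week 2.
Handover at week 3 is achievable: Plan in week 1, Handover in week 3, Deploy in week 2, Draft in week 3, Test in week 2.
Nothing earlier works — the conflict constraints rule out every week before week 3.

week 3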